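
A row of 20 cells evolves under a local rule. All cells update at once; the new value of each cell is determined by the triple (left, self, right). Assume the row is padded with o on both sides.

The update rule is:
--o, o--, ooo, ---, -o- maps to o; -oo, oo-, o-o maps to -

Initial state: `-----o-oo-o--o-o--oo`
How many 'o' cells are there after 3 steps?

13

oooooo----oooo-ooo-o
ooooo-oooo-oo---o---
oooo---oo----ooooooo
count of o: 13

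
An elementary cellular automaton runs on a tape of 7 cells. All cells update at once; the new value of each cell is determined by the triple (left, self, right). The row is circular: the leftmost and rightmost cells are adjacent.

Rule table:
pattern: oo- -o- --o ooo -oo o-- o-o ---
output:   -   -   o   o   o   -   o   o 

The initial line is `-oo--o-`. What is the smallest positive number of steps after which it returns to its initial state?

oo--o--
o--o--o
--o--oo
-o--oo-
o--oo--
--oo--o
-oo--o-

7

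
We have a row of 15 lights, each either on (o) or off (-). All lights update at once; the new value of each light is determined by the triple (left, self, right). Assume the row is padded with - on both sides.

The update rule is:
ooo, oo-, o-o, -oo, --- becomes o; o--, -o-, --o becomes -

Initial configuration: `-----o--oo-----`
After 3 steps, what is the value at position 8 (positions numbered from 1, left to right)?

oooo----oo-oooo
oooo-oo-ooooooo
ooooooooooooooo
position 8 holds o

o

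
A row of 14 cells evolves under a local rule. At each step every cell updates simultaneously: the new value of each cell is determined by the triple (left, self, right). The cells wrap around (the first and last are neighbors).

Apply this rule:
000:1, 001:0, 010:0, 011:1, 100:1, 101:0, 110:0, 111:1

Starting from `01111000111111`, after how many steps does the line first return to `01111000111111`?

step 1: 01110110111110
step 2: 01100100111101
step 3: 01010010111000
step 4: 00001000110111
step 5: 11100110100110
step 6: 11010100010100
step 7: 10000011000010
step 8: 01111010111000
step 9: 01110000110111
step 10: 01101110100110
step 11: 01001100010101
step 12: 00101011000000
step 13: 10000010111111
step 14: 01111000111111

14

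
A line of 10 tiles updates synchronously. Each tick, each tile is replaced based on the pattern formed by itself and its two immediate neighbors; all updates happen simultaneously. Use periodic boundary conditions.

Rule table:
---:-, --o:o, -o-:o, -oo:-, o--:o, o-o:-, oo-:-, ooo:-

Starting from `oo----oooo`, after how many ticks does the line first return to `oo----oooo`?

4

tick 1: --o--o----
tick 2: -oooooo---
tick 3: o------o--
tick 4: oo----oooo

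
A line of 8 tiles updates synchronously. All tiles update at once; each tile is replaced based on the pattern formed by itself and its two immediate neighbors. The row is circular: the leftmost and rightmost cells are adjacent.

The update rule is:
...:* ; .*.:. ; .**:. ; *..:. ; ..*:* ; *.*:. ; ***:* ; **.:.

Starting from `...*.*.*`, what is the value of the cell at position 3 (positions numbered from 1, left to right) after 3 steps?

.**.....
*...****
..**.***
position 3 holds *

*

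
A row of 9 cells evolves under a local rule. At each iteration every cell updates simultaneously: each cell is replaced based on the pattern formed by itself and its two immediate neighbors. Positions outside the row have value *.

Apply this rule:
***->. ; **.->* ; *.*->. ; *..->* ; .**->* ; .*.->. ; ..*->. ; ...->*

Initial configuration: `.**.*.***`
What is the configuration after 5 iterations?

*...*..*.

iteration 1: .**...*..
iteration 2: .****..*.
iteration 3: .*..**...
iteration 4: ..*.****.
iteration 5: *...*..*.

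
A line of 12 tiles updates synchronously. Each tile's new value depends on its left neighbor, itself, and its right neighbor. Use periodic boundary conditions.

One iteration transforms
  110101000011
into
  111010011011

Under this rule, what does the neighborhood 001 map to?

0

At position 9 the neighborhood is 001; the next row has 0 there.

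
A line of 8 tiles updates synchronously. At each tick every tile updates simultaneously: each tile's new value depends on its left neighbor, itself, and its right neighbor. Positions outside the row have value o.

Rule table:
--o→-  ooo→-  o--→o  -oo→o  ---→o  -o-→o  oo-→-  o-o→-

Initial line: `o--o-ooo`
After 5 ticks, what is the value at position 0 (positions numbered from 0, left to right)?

tick 1: -o-o-o--
tick 2: -o-o-oo-
tick 3: -o-o-o--  (repeats tick 1; period 2)
tick 5: -o-o-o--
position 0 holds -

-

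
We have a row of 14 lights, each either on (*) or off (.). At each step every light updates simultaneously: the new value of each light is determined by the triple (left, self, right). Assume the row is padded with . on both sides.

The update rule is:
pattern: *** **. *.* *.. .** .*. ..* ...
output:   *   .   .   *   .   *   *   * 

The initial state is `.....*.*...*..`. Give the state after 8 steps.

step 1: ******.*******
step 2: .****...*****.
step 3: *.**.***.***.*
step 4: *.....*...*..*
step 5: **************
step 6: .************.
step 7: *.**********.*
step 8: *..********..*

*..********..*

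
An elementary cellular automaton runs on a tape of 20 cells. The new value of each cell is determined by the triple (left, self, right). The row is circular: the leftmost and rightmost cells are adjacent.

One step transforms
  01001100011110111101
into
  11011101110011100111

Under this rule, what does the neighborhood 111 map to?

At position 10 the neighborhood is 111; the next row has 0 there.

0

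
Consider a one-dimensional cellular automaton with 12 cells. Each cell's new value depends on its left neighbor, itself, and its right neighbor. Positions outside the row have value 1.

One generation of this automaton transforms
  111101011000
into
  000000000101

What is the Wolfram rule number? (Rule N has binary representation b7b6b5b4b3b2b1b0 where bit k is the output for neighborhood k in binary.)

position 0: 111 → 0  (bit 7 = 0)
position 3: 110 → 0  (bit 6 = 0)
position 4: 101 → 0  (bit 5 = 0)
position 9: 100 → 1  (bit 4 = 1)
position 7: 011 → 0  (bit 3 = 0)
position 5: 010 → 0  (bit 2 = 0)
position 11: 001 → 1  (bit 1 = 1)
position 10: 000 → 0  (bit 0 = 0)
bits b7..b0 = 00010010 = 18

18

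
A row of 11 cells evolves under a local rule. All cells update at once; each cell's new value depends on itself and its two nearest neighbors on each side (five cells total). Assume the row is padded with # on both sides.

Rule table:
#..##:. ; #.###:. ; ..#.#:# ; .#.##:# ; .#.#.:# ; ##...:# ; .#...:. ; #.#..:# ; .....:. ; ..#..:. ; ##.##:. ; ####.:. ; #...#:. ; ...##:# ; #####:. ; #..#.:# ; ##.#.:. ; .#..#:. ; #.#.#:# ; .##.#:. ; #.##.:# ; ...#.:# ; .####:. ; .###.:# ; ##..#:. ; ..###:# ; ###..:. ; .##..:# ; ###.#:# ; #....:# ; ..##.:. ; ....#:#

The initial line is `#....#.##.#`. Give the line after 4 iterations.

..#####..#.

.#######...
........#.#
##....####.
..#####..#.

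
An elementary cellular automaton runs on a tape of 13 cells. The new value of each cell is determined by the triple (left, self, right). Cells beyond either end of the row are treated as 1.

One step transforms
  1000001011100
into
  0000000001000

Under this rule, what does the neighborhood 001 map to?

0

At position 5 the neighborhood is 001; the next row has 0 there.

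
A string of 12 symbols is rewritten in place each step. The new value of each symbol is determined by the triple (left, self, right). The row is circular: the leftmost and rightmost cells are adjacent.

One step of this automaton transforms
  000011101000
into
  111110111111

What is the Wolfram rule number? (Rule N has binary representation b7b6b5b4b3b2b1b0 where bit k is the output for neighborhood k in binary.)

127

position 5: 111 → 0  (bit 7 = 0)
position 6: 110 → 1  (bit 6 = 1)
position 7: 101 → 1  (bit 5 = 1)
position 9: 100 → 1  (bit 4 = 1)
position 4: 011 → 1  (bit 3 = 1)
position 8: 010 → 1  (bit 2 = 1)
position 3: 001 → 1  (bit 1 = 1)
position 0: 000 → 1  (bit 0 = 1)
bits b7..b0 = 01111111 = 127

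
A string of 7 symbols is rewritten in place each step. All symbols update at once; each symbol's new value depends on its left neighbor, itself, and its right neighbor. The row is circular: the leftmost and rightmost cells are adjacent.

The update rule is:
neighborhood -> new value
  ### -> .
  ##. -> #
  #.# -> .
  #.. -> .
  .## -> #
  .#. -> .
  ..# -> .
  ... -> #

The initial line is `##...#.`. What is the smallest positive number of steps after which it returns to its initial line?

2

step 1: ##.#...
step 2: ##...#.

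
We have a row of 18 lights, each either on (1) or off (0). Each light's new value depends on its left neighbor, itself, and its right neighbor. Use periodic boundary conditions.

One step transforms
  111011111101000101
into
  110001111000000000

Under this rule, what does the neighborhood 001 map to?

0

At position 14 the neighborhood is 001; the next row has 0 there.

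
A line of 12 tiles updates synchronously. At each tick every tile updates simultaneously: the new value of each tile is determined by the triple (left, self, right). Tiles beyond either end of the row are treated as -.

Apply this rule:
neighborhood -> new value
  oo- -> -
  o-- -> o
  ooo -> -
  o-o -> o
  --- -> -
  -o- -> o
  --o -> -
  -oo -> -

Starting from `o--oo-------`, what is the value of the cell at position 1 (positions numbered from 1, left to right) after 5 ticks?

oo---o------
--o--oo-----
--oo---o----
----o--oo---
----oo---o--
position 1 holds -

-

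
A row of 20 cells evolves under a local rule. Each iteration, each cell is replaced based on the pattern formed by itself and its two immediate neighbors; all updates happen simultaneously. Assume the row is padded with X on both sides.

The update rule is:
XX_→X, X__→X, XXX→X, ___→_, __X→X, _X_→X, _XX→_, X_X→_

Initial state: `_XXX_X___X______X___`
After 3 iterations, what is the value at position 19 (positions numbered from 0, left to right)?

iteration 1: __XX_XX_XXX____XXX_X
iteration 2: XX_X__X__XXX__X_XX__
iteration 3: XX_XXXXXX_XXXXX__XXX
position 19 holds X

X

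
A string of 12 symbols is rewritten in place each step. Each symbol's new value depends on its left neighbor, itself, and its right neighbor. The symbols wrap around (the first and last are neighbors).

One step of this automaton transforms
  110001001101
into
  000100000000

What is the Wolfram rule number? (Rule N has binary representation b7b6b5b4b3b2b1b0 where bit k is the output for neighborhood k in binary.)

1

position 0: 111 → 0  (bit 7 = 0)
position 1: 110 → 0  (bit 6 = 0)
position 10: 101 → 0  (bit 5 = 0)
position 2: 100 → 0  (bit 4 = 0)
position 8: 011 → 0  (bit 3 = 0)
position 5: 010 → 0  (bit 2 = 0)
position 4: 001 → 0  (bit 1 = 0)
position 3: 000 → 1  (bit 0 = 1)
bits b7..b0 = 00000001 = 1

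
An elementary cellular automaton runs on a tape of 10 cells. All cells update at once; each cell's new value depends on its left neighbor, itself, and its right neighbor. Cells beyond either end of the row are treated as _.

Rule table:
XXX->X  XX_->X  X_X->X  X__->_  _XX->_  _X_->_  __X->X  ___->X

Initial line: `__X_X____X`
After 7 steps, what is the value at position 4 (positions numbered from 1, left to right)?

_

step 1: XX_X__XXX_
step 2: _XX__X_XX_
step 3: X_X_X_X_X_
step 4: _X_X_X_X__
step 5: X_X_X_X__X
step 6: _X_X_X__X_
step 7: X_X_X__X__
position 4 holds _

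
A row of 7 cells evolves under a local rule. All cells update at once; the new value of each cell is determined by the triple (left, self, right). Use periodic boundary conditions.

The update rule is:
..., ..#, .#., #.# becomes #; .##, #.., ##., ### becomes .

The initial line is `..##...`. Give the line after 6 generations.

.....##

generation 1: ##...##
generation 2: ...##..
generation 3: ###...#
generation 4: ....##.
generation 5: ####...
generation 6: .....##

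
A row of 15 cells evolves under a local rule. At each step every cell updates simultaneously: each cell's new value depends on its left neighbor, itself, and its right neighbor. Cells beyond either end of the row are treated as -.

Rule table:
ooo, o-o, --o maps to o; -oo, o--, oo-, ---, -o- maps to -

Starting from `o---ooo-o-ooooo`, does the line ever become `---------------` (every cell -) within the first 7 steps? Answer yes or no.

---o-o-o-o-ooo-
--o-o-o-o-o-o--
-o-o-o-o-o-o---
o-o-o-o-o-o----
-o-o-o-o-o-----
o-o-o-o-o------
-o-o-o-o-------
step 7 is -o-o-o-o-------, still not uniform -

no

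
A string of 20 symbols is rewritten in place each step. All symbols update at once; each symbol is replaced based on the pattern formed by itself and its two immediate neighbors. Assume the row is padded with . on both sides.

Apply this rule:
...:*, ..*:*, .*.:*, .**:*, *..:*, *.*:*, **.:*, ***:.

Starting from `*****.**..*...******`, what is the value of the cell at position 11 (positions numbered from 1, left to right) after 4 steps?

step 1: *...***********....*
step 2: *****.........******
step 3: *...***********....*  (repeats step 1; period 2)
step 4: *****.........******
position 11 holds .

.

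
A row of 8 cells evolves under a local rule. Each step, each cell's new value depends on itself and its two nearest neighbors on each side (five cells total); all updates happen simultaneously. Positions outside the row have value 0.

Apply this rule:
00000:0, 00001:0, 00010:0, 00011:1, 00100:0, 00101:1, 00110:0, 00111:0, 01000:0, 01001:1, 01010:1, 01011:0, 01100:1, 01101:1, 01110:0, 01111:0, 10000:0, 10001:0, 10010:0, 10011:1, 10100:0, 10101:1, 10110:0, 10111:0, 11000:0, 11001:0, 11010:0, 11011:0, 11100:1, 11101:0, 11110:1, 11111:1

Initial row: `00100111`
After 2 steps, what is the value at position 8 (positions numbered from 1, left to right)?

00011001
00101000
position 8 holds 0

0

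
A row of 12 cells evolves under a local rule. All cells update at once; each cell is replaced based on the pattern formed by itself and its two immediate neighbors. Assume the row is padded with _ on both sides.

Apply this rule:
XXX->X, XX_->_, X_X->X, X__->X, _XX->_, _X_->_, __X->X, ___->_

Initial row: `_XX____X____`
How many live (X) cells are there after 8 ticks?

7

tick 1: X__X__X_X___
tick 2: _XX_XX_X_X__
tick 3: X__X__X_X_X_
tick 4: _XX_XX_X_X_X
tick 5: X__X__X_X_X_  (repeats tick 3; period 2)
tick 8: _XX_XX_X_X_X
count of X: 7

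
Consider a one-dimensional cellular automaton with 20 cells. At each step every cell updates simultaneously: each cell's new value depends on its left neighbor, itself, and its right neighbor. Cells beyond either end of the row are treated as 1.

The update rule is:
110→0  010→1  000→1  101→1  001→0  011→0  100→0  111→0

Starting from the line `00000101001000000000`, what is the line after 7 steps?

01110111001011111110
10001000001100000001
00101011100001111100
00111100001100000000
00000001100001111110
01111100001100000001
10000001100001111100

10000001100001111100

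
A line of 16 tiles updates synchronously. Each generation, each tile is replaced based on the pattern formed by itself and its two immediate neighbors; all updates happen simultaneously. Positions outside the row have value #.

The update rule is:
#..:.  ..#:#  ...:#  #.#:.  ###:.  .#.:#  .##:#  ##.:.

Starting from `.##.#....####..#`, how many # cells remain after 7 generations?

9

.#..#.####....##
.#.##.#....####.
.#.#..#.####....
.#.#.##.#....###
.#.#.#..#.####..
.#.#.#.##.#....#
.#.#.#.#..#.####
count of #: 9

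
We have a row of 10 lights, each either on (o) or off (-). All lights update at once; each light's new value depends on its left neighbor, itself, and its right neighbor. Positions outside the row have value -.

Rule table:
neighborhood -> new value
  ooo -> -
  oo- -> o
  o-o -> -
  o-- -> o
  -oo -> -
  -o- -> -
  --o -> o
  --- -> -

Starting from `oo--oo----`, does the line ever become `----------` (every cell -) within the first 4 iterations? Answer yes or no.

no

-ooo-oo---
o--o--oo--
-oo-oo-oo-
o-o--o--oo
iteration 4 is o-o--o--oo, still not uniform -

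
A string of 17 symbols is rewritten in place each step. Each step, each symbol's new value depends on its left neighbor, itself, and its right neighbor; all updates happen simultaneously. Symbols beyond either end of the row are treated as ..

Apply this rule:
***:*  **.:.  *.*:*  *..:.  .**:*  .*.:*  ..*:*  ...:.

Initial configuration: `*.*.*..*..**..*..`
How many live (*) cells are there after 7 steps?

*****.**.**..**..
****.**.**..**...
***.**.**..**....
**.**.**..**.....
*.**.**..**......
***.**..**.......
**.**..**........
count of *: 6

6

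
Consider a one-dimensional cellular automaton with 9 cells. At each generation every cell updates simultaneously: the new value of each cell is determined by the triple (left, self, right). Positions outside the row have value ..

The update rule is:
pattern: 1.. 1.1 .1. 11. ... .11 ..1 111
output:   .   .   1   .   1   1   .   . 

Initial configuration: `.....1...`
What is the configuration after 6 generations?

1111.1.11
1....1.1.
1.11.1.1.
1.1..1.1.
1.1..1.1.  (fixed point — unchanged through generation 6)

1.1..1.1.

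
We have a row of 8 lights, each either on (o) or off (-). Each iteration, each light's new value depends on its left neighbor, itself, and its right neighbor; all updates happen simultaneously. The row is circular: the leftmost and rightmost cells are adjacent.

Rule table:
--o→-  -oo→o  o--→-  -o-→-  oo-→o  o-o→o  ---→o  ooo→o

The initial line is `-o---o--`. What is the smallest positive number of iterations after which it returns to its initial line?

2

---o---o
-o---o--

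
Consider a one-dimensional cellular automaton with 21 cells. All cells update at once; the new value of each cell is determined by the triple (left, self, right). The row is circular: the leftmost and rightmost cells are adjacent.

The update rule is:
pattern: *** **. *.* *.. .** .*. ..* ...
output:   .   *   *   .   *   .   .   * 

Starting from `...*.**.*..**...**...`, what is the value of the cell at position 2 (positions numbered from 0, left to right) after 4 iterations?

**..****...**.*.**.**
.*..*..*.*.***.*****.
........*.**.***...*.
*******..*****.*.*...
position 2 holds *

*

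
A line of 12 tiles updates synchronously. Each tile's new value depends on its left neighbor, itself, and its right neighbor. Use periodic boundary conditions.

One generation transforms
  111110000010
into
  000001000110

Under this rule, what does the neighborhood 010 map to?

At position 10 the neighborhood is 010; the next row has 1 there.

1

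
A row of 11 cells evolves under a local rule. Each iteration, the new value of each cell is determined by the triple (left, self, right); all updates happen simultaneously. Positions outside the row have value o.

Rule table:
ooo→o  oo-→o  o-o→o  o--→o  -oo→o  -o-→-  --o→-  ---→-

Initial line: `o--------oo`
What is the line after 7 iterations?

oooooooo-oo

iteration 1: oo-------oo
iteration 2: ooo------oo
iteration 3: oooo-----oo
iteration 4: ooooo----oo
iteration 5: oooooo---oo
iteration 6: ooooooo--oo
iteration 7: oooooooo-oo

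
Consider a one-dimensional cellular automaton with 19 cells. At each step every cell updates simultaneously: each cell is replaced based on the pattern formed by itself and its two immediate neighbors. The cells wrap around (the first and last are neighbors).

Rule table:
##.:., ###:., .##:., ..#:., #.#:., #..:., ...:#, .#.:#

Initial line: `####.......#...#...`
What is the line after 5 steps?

step 1: .....#####.#.#.#.#.
step 2: ####.......#.#.#.#.
step 3: .....#####.#.#.#.#.  (repeats step 1; period 2)
step 5: .....#####.#.#.#.#.

.....#####.#.#.#.#.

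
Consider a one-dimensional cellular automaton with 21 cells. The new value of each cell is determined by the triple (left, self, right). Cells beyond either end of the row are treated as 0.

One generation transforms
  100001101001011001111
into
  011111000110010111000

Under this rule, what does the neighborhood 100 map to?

At position 1 the neighborhood is 100; the next row has 1 there.

1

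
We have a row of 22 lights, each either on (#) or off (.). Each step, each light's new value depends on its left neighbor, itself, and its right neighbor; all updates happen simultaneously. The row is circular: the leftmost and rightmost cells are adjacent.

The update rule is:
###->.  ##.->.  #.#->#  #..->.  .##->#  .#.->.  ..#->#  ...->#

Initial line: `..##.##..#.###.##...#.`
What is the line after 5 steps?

##..#.##..##..##..##..

###.##..#.##..##..##..
#..##..#.##..##..##..#
..##..#.##..##..##..##
.##..#.##..##..##..##.
##..#.##..##..##..##..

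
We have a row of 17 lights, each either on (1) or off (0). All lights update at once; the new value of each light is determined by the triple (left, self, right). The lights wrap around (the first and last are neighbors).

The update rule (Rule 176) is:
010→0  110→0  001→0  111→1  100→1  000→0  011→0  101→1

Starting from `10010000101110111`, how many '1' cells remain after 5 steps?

01001000010101011
10100100001010100
01010010000101010
00101001000010101
10010100100001010
count of 1: 6

6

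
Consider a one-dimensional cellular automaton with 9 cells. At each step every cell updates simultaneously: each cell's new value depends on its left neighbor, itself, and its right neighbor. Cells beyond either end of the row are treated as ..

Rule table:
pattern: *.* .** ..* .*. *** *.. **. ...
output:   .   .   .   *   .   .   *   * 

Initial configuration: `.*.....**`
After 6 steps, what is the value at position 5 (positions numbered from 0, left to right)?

.*.***..*
.*...*..*
.*.*.*..*
.*.*.*..*  (fixed point — unchanged through step 6)
position 5 holds *

*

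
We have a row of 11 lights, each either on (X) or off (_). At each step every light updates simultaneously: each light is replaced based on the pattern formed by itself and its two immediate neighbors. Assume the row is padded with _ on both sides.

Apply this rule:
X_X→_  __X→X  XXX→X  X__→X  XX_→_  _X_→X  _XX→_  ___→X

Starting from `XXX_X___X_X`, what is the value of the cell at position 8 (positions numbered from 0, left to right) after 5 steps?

step 1: _X__XXXXX_X
step 2: XXXX_XXX__X
step 3: _XX___X_XXX
step 4: X__XXXX__X_
step 5: XXX_XX_XXXX
position 8 holds X

X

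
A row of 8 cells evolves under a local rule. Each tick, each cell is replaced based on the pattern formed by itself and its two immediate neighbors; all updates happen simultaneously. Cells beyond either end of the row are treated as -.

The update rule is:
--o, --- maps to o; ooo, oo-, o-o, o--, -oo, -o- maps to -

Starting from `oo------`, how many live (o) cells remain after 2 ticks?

3

---ooooo
ooo-----
count of o: 3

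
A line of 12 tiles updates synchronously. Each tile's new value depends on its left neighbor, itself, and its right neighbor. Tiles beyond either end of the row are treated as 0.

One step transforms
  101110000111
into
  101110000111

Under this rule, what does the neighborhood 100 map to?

0

At position 5 the neighborhood is 100; the next row has 0 there.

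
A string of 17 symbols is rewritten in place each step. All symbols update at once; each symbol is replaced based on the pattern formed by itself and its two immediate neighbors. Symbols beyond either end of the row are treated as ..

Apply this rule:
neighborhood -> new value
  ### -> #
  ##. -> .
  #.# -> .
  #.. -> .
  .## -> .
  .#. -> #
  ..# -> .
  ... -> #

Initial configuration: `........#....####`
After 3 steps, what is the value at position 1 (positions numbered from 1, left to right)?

step 1: #######.#.##..##.
step 2: .#####..#........
step 3: ..###...#.#######
position 1 holds .

.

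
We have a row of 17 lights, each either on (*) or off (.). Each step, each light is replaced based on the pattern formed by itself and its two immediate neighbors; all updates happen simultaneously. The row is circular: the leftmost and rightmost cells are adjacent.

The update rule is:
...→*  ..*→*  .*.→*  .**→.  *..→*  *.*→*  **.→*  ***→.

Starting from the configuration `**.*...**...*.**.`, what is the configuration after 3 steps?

.******.******.**
*.....**.....**.*
******.******.**.

******.******.**.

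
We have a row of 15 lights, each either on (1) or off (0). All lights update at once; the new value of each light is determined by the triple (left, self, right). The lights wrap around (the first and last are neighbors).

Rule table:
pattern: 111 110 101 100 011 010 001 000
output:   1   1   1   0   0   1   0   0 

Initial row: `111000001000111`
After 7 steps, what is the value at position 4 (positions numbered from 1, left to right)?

111000001000011
111000001000001
111000001000000
011000001000000
001000001000000
001000001000000  (fixed point — unchanged through step 7)
position 4 holds 0

0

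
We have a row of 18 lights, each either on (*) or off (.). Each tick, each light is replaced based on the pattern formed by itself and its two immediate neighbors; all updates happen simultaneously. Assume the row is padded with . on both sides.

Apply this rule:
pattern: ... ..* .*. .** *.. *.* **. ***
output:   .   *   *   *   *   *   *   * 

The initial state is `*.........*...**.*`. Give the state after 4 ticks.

*****.************

**.......***.*****
***.....**********
****...***********
*****.************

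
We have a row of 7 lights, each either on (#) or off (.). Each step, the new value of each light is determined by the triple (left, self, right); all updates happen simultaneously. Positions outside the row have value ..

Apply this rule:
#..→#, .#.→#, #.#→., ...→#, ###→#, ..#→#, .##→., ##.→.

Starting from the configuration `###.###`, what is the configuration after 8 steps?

.#...#.
#######
.#####.
#.###.#
#..#..#
#######  (repeats step 2; period 4)
step 8: #.###.#

#.###.#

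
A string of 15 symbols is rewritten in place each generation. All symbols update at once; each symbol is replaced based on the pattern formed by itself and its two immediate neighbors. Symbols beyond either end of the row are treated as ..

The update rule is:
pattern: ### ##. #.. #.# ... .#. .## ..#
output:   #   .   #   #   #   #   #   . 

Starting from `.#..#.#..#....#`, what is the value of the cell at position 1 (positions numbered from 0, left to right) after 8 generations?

generation 1: .##.####.####.#
generation 2: .#.####.####.##
generation 3: .#####.####.##.
generation 4: .####.####.##.#
generation 5: .###.####.##.##
generation 6: .##.####.##.##.
generation 7: .#.####.##.##.#
generation 8: .#####.##.##.##
position 1 holds #

#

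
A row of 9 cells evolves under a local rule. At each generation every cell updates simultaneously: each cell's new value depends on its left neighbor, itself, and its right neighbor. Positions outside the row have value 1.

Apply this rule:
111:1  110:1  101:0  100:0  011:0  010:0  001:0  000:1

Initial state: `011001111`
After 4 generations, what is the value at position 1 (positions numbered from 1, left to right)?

001000111
000010011
011000001
001011100
position 1 holds 0

0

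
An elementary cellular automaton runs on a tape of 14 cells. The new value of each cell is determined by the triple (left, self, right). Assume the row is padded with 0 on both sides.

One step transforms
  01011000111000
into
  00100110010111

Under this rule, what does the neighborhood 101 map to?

1

At position 2 the neighborhood is 101; the next row has 1 there.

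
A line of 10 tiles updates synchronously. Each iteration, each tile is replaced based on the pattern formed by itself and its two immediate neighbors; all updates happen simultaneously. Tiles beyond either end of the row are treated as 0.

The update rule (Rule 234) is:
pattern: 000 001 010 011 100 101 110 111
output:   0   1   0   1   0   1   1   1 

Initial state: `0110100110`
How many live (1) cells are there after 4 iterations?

1111001110
1111011110
1111111110
1111111110
count of 1: 9

9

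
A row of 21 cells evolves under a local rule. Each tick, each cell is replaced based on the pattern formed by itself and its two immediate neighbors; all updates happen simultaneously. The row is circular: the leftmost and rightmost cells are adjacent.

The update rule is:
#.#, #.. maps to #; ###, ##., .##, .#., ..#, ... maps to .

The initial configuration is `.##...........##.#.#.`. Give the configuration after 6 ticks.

...#............#.#.#
#...#............#.#.
.#...#............#.#
#.#...#............#.
.#.#...#............#
#.#.#...#............

#.#.#...#............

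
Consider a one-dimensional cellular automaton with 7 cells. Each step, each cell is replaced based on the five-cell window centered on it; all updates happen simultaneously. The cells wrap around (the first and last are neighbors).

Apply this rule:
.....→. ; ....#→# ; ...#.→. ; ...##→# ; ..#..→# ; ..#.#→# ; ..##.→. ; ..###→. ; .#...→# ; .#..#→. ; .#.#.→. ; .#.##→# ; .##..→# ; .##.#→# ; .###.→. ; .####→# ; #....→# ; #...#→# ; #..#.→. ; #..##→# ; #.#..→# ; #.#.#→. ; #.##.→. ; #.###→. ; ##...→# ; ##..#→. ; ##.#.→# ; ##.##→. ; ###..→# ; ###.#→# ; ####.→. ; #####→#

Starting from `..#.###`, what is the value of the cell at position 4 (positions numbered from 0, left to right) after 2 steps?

.

..##..#
.#.#..#
position 4 holds .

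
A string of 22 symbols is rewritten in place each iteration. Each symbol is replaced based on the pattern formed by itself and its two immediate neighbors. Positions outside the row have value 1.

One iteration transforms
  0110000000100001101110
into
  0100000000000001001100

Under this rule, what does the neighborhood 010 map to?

0

At position 10 the neighborhood is 010; the next row has 0 there.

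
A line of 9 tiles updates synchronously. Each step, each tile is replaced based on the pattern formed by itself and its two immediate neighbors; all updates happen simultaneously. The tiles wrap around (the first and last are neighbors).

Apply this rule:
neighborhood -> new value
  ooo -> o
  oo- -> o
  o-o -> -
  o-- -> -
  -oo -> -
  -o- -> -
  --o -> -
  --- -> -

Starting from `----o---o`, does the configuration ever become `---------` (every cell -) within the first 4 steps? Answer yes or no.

yes

---------
all cells are - at step 1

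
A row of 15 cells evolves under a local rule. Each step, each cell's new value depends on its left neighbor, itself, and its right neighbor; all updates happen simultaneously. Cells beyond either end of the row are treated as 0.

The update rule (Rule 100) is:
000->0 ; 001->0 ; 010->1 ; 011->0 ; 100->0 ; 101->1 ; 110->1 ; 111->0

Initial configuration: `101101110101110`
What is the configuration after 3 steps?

step 1: 110110011110010
step 2: 011010000010010
step 3: 001110000010010

001110000010010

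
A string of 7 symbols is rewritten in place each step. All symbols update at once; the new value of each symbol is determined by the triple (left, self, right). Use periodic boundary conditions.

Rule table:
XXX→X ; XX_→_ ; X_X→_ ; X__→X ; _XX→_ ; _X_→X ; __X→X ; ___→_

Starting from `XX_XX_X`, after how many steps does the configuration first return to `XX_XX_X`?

7

X______
XX____X
X_X__X_
X_XXXX_
X__XX__
XXX__XX
XX_XX_X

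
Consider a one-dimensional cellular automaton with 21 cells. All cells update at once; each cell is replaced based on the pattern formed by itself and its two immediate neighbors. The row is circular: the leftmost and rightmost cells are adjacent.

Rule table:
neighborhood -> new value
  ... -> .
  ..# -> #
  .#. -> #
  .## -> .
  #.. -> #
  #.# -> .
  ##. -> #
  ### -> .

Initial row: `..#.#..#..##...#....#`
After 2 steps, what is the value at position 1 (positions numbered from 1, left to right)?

.

step 1: ###.######.##.###..##
step 2: ..#......#..#...###..
position 1 holds .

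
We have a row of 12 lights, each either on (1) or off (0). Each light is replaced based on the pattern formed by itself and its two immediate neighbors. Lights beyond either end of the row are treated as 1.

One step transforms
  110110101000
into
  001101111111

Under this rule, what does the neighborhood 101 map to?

1

At position 2 the neighborhood is 101; the next row has 1 there.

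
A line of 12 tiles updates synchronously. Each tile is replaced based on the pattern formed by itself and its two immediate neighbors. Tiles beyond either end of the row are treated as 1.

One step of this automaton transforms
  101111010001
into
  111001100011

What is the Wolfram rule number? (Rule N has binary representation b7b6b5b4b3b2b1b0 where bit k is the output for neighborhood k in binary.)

position 3: 111 → 0  (bit 7 = 0)
position 0: 110 → 1  (bit 6 = 1)
position 1: 101 → 1  (bit 5 = 1)
position 8: 100 → 0  (bit 4 = 0)
position 2: 011 → 1  (bit 3 = 1)
position 7: 010 → 0  (bit 2 = 0)
position 10: 001 → 1  (bit 1 = 1)
position 9: 000 → 0  (bit 0 = 0)
bits b7..b0 = 01101010 = 106

106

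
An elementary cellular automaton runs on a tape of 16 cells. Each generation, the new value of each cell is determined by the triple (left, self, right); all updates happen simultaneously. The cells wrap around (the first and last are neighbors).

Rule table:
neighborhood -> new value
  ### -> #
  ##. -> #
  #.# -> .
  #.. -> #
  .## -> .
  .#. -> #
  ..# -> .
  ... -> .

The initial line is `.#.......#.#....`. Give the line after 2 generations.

.##......#.##...
..##.....#..##..

..##.....#..##..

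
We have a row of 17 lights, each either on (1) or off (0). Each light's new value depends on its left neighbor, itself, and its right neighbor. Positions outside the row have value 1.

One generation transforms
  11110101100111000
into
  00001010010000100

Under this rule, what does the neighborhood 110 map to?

0

At position 3 the neighborhood is 110; the next row has 0 there.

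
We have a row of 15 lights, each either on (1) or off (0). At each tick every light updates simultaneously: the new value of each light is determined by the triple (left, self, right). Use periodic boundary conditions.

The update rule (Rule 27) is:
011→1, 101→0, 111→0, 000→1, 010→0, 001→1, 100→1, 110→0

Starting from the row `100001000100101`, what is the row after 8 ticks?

011110111011001
010000100010110
101111011100101
001000010011001
110111101110110
100100001000100
011011110111011
010010000100010

010010000100010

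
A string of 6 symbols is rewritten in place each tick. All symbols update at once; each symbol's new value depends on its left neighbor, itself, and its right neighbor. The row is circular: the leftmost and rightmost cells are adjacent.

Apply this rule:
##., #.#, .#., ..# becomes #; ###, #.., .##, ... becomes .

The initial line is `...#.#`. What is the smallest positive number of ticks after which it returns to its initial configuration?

..####
.#...#
##..##
.#.#..
####..
...#.#

6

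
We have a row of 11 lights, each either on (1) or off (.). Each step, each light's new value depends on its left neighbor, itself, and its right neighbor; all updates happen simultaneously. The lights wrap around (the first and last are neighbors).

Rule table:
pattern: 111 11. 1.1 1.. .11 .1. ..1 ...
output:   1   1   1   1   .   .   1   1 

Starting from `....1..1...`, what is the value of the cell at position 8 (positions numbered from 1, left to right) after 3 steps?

1111.11.111
11111.11.11
111111.11.1
position 8 holds 1

1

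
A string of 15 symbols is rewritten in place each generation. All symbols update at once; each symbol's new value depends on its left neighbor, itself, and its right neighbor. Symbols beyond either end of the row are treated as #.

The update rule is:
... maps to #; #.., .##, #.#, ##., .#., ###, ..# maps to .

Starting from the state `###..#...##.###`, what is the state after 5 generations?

.......#.......

generation 1: .......#.......
generation 2: .#####...#####.
generation 3: .......#.......  (repeats generation 1; period 2)
generation 5: .......#.......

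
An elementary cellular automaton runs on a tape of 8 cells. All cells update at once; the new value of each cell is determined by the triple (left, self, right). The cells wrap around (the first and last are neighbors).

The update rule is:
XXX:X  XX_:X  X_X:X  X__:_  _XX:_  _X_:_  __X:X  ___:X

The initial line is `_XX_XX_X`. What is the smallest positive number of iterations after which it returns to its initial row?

iteration 1: X_XX_XX_
iteration 2: _X_XX_XX
iteration 3: X_X_XX_X
iteration 4: XX_X_XX_
iteration 5: _XX_X_XX
iteration 6: X_XX_X_X
iteration 7: XX_XX_X_
iteration 8: _XX_XX_X

8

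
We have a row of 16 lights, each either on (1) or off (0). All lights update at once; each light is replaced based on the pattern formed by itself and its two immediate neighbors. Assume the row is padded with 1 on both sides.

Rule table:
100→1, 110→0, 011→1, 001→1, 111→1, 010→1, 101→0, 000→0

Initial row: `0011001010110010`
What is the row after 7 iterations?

1110111010101110
1100110010101100
1011101110101011
0011001100101011
1110111011101011
1100110011001011
1011101110111011

1011101110111011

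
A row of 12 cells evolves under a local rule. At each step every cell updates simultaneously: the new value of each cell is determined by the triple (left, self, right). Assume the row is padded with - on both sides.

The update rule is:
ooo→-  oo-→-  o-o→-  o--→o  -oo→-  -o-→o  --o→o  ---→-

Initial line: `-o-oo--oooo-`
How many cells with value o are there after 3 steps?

oo---oo----o
--o-o--o--oo
-oo-oooooo--
count of o: 8

8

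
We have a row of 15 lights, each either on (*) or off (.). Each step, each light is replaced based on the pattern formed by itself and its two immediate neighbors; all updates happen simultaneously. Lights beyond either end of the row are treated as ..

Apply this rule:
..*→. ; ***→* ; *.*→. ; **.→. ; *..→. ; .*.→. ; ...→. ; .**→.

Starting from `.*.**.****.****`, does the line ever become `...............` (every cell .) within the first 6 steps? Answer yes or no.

.......**...**.
...............
all cells are . at step 2

yes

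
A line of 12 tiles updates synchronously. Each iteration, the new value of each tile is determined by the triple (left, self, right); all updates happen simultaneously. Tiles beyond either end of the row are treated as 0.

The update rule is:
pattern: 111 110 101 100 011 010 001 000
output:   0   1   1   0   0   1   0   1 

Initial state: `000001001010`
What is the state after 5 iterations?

011110110010

111101001110
000111000010
110001011010
010101101110
011110110010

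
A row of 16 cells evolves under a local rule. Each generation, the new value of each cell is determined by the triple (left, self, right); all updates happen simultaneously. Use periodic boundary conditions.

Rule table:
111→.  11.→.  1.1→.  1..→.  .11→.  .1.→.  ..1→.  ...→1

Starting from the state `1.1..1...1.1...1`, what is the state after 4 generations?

.......1.....1..
111111...111...1
.......1.....1..  (repeats generation 1; period 2)
generation 4: 111111...111...1

111111...111...1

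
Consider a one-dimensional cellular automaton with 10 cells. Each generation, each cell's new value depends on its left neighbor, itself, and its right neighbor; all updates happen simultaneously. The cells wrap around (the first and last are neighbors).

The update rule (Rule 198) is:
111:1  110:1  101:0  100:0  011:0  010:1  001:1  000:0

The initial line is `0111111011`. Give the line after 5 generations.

generation 1: 0011111001
generation 2: 0101111011
generation 3: 0100111001
generation 4: 0101011011
generation 5: 0101001001

0101001001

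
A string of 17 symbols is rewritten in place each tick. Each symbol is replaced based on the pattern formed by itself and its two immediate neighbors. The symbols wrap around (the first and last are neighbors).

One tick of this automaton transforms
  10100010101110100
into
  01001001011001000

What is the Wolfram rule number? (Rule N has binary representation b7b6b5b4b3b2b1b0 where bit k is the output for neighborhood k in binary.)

position 11: 111 → 0  (bit 7 = 0)
position 12: 110 → 0  (bit 6 = 0)
position 1: 101 → 1  (bit 5 = 1)
position 3: 100 → 0  (bit 4 = 0)
position 10: 011 → 1  (bit 3 = 1)
position 0: 010 → 0  (bit 2 = 0)
position 5: 001 → 0  (bit 1 = 0)
position 4: 000 → 1  (bit 0 = 1)
bits b7..b0 = 00101001 = 41

41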